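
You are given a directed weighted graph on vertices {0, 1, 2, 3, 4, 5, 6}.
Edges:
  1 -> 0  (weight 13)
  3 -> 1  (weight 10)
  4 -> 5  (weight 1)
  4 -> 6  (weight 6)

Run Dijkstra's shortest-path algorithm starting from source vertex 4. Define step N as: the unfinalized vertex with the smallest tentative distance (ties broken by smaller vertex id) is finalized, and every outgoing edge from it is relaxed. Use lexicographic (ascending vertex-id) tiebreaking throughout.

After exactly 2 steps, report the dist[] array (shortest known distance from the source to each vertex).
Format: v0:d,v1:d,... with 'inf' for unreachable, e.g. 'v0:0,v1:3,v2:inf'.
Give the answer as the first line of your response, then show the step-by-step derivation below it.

v0:inf,v1:inf,v2:inf,v3:inf,v4:0,v5:1,v6:6

step 1: dist = v0:inf,v1:inf,v2:inf,v3:inf,v4:0,v5:1,v6:6
step 2: dist = v0:inf,v1:inf,v2:inf,v3:inf,v4:0,v5:1,v6:6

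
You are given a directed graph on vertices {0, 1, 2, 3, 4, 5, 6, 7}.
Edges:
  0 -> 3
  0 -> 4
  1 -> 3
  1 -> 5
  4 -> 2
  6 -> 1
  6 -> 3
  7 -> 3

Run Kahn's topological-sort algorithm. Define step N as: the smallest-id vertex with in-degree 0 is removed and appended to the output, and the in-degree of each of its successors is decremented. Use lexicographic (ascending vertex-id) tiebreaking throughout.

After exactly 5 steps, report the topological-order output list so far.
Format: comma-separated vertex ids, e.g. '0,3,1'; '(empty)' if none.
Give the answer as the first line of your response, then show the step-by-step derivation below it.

0,4,2,6,1

step 1: output 0; order=[0]; indeg=(0,1,1,3,0,1,0,0)
step 2: output 4; order=[0,4]; indeg=(0,1,0,3,0,1,0,0)
step 3: output 2; order=[0,4,2]; indeg=(0,1,0,3,0,1,0,0)
step 4: output 6; order=[0,4,2,6]; indeg=(0,0,0,2,0,1,0,0)
step 5: output 1; order=[0,4,2,6,1]; indeg=(0,0,0,1,0,0,0,0)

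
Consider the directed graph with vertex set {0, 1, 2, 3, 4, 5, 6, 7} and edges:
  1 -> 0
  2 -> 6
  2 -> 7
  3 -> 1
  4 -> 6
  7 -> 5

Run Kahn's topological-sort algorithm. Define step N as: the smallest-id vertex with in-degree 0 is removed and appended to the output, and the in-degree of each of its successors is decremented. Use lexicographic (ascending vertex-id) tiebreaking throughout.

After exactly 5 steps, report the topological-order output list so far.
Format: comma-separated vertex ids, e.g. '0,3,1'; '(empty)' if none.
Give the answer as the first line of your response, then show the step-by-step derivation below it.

2,3,1,0,4

step 1: output 2; order=[2]; indeg=(1,1,0,0,0,1,1,0)
step 2: output 3; order=[2,3]; indeg=(1,0,0,0,0,1,1,0)
step 3: output 1; order=[2,3,1]; indeg=(0,0,0,0,0,1,1,0)
step 4: output 0; order=[2,3,1,0]; indeg=(0,0,0,0,0,1,1,0)
step 5: output 4; order=[2,3,1,0,4]; indeg=(0,0,0,0,0,1,0,0)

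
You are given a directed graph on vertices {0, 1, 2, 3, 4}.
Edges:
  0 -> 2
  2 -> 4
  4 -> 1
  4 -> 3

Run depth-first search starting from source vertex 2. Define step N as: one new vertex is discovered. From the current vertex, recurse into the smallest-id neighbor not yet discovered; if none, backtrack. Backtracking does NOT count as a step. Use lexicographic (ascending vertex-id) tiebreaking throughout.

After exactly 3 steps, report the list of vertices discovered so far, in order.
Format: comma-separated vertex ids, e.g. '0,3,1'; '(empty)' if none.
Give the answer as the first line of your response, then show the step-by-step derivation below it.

2,4,1

step 1: discover 2; path=2; order=2
step 2: discover 4; path=2>4; order=2,4
step 3: discover 1; path=2>4>1; order=2,4,1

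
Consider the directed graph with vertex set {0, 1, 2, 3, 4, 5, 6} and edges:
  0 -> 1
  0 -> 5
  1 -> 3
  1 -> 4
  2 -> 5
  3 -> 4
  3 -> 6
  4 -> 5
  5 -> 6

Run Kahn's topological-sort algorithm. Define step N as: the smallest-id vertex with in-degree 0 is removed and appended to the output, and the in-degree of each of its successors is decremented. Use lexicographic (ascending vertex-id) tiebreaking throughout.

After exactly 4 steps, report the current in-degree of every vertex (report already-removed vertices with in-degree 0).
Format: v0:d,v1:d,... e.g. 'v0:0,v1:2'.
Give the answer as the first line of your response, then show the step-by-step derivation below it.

v0:0,v1:0,v2:0,v3:0,v4:0,v5:1,v6:1

step 1: output 0; order=[0]; indeg=(0,0,0,1,2,2,2)
step 2: output 1; order=[0,1]; indeg=(0,0,0,0,1,2,2)
step 3: output 2; order=[0,1,2]; indeg=(0,0,0,0,1,1,2)
step 4: output 3; order=[0,1,2,3]; indeg=(0,0,0,0,0,1,1)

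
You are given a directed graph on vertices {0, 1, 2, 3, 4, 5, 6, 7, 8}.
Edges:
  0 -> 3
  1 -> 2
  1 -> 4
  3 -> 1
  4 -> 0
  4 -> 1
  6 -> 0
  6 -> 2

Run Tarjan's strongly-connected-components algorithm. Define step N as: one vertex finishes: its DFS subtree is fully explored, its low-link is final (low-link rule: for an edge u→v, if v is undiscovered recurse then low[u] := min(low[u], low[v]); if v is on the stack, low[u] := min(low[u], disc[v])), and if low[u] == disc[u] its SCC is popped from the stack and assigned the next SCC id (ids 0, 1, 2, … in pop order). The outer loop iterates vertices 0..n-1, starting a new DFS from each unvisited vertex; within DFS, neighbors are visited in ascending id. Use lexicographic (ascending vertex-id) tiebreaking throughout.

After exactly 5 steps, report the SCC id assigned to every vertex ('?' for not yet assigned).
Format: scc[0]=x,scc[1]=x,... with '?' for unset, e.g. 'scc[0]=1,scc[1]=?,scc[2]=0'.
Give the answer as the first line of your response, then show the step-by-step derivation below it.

scc[0]=1,scc[1]=1,scc[2]=0,scc[3]=1,scc[4]=1,scc[5]=?,scc[6]=?,scc[7]=?,scc[8]=?

step 1: low=(low[0]=0,low[1]=2,low[2]=3,low[3]=1,low[4]=?,low[5]=?,low[6]=?,low[7]=?,low[8]=?); scc=(scc[0]=?,scc[1]=?,scc[2]=0,scc[3]=?,scc[4]=?,scc[5]=?,scc[6]=?,scc[7]=?,scc[8]=?)
step 2: low=(low[0]=0,low[1]=2,low[2]=3,low[3]=1,low[4]=0,low[5]=?,low[6]=?,low[7]=?,low[8]=?); scc=(scc[0]=?,scc[1]=?,scc[2]=0,scc[3]=?,scc[4]=?,scc[5]=?,scc[6]=?,scc[7]=?,scc[8]=?)
step 3: low=(low[0]=0,low[1]=0,low[2]=3,low[3]=1,low[4]=0,low[5]=?,low[6]=?,low[7]=?,low[8]=?); scc=(scc[0]=?,scc[1]=?,scc[2]=0,scc[3]=?,scc[4]=?,scc[5]=?,scc[6]=?,scc[7]=?,scc[8]=?)
step 4: low=(low[0]=0,low[1]=0,low[2]=3,low[3]=0,low[4]=0,low[5]=?,low[6]=?,low[7]=?,low[8]=?); scc=(scc[0]=?,scc[1]=?,scc[2]=0,scc[3]=?,scc[4]=?,scc[5]=?,scc[6]=?,scc[7]=?,scc[8]=?)
step 5: low=(low[0]=0,low[1]=0,low[2]=3,low[3]=0,low[4]=0,low[5]=?,low[6]=?,low[7]=?,low[8]=?); scc=(scc[0]=1,scc[1]=1,scc[2]=0,scc[3]=1,scc[4]=1,scc[5]=?,scc[6]=?,scc[7]=?,scc[8]=?)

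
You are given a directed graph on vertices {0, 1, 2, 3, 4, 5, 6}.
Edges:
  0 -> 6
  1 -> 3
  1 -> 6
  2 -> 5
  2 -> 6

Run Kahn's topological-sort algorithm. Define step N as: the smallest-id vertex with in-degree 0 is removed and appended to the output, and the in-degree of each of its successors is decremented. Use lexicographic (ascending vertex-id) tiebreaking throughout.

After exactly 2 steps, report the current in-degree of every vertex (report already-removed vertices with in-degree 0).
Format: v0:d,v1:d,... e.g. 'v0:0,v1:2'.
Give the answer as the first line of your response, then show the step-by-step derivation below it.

v0:0,v1:0,v2:0,v3:0,v4:0,v5:1,v6:1

step 1: output 0; order=[0]; indeg=(0,0,0,1,0,1,2)
step 2: output 1; order=[0,1]; indeg=(0,0,0,0,0,1,1)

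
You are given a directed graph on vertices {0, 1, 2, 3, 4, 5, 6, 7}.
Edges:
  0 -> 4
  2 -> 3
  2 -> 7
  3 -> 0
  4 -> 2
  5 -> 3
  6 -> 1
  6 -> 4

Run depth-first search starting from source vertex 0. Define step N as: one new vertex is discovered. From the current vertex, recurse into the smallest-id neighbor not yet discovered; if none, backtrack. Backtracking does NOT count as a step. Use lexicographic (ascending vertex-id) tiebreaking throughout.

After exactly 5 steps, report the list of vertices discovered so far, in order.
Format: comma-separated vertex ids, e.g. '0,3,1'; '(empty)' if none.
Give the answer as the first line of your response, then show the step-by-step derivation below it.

0,4,2,3,7

step 1: discover 0; path=0; order=0
step 2: discover 4; path=0>4; order=0,4
step 3: discover 2; path=0>4>2; order=0,4,2
step 4: discover 3; path=0>4>2>3; order=0,4,2,3
step 5: discover 7; path=0>4>2>7; order=0,4,2,3,7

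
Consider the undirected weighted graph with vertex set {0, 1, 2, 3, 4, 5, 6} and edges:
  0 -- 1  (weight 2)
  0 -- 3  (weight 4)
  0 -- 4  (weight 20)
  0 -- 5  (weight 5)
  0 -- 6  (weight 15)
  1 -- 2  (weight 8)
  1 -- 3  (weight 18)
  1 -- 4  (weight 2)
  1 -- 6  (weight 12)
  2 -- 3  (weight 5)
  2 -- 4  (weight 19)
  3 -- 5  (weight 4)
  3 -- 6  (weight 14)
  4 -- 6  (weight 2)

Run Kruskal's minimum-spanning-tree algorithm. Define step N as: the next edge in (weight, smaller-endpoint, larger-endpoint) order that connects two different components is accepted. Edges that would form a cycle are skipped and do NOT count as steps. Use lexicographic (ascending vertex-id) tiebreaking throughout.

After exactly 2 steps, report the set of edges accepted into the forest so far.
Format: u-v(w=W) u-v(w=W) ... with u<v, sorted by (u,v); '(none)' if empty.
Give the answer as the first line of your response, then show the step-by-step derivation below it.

0-1(w=2) 1-4(w=2)

step 1: add edge 0-1 (w=2); MST = {0-1(w=2)}
step 2: add edge 1-4 (w=2); MST = {0-1(w=2) 1-4(w=2)}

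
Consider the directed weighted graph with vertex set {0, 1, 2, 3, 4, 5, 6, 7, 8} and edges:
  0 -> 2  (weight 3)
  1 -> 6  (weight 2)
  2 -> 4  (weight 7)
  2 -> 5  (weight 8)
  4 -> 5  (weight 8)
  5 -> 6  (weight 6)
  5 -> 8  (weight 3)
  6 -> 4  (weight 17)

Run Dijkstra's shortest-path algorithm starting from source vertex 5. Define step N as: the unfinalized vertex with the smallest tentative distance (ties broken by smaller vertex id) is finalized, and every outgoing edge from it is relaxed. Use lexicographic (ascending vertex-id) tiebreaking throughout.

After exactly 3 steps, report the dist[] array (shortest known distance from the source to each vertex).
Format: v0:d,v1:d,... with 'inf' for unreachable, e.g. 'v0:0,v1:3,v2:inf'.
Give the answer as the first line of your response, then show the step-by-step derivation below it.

v0:inf,v1:inf,v2:inf,v3:inf,v4:23,v5:0,v6:6,v7:inf,v8:3

step 1: dist = v0:inf,v1:inf,v2:inf,v3:inf,v4:inf,v5:0,v6:6,v7:inf,v8:3
step 2: dist = v0:inf,v1:inf,v2:inf,v3:inf,v4:inf,v5:0,v6:6,v7:inf,v8:3
step 3: dist = v0:inf,v1:inf,v2:inf,v3:inf,v4:23,v5:0,v6:6,v7:inf,v8:3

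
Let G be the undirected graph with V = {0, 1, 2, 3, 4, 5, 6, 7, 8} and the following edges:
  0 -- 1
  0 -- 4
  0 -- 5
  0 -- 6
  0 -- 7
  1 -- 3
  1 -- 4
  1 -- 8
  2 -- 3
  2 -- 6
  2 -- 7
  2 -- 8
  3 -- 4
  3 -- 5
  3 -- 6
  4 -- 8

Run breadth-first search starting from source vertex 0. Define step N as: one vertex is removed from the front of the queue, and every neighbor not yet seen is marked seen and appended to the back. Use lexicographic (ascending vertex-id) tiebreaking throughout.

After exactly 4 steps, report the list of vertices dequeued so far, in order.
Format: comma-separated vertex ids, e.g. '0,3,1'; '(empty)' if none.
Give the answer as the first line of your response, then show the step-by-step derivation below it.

0,1,4,5

step 1: dequeue 0; queue=[1,4,5,6,7]; order=0
step 2: dequeue 1; queue=[4,5,6,7,3,8]; order=0,1
step 3: dequeue 4; queue=[5,6,7,3,8]; order=0,1,4
step 4: dequeue 5; queue=[6,7,3,8]; order=0,1,4,5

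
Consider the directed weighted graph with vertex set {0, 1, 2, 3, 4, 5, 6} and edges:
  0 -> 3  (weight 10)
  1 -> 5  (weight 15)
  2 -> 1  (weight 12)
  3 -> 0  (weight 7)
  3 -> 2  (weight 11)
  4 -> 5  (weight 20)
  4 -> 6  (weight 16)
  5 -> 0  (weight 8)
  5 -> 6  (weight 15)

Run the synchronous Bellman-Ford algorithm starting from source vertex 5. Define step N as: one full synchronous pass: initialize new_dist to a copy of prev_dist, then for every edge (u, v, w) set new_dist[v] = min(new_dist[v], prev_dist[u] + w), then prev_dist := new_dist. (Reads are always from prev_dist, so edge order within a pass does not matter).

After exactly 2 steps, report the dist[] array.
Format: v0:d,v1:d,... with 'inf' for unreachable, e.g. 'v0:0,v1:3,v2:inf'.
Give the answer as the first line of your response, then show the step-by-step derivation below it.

v0:8,v1:inf,v2:inf,v3:18,v4:inf,v5:0,v6:15

step 1: dist = v0:8,v1:inf,v2:inf,v3:inf,v4:inf,v5:0,v6:15
step 2: dist = v0:8,v1:inf,v2:inf,v3:18,v4:inf,v5:0,v6:15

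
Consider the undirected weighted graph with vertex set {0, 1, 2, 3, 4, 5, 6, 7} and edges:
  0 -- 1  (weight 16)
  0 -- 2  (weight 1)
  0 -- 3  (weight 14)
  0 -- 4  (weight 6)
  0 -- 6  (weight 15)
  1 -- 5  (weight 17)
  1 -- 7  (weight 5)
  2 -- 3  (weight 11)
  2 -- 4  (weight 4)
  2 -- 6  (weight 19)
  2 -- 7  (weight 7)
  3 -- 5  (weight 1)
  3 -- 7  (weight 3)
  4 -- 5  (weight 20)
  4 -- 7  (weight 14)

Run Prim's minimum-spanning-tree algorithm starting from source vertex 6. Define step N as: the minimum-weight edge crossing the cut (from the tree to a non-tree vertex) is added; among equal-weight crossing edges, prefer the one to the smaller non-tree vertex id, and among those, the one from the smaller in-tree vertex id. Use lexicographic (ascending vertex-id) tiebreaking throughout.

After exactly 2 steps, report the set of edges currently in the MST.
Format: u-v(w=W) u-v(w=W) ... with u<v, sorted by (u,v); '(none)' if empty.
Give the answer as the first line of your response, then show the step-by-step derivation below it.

0-2(w=1) 0-6(w=15)

step 1: add edge 0-6 (w=15); MST = {0-6(w=15)}
step 2: add edge 0-2 (w=1); MST = {0-2(w=1) 0-6(w=15)}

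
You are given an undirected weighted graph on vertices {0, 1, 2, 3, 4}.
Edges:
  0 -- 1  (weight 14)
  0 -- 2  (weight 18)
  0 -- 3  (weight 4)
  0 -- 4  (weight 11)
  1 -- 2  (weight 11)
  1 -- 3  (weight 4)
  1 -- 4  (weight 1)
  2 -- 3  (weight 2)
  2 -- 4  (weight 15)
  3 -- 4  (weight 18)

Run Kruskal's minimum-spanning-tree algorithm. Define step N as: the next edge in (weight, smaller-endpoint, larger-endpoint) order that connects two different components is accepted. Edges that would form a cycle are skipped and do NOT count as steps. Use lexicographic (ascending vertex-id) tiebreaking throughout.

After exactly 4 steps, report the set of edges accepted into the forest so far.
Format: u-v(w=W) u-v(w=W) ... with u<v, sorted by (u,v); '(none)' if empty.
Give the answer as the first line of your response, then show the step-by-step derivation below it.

0-3(w=4) 1-3(w=4) 1-4(w=1) 2-3(w=2)

step 1: add edge 1-4 (w=1); MST = {1-4(w=1)}
step 2: add edge 2-3 (w=2); MST = {1-4(w=1) 2-3(w=2)}
step 3: add edge 0-3 (w=4); MST = {0-3(w=4) 1-4(w=1) 2-3(w=2)}
step 4: add edge 1-3 (w=4); MST = {0-3(w=4) 1-3(w=4) 1-4(w=1) 2-3(w=2)}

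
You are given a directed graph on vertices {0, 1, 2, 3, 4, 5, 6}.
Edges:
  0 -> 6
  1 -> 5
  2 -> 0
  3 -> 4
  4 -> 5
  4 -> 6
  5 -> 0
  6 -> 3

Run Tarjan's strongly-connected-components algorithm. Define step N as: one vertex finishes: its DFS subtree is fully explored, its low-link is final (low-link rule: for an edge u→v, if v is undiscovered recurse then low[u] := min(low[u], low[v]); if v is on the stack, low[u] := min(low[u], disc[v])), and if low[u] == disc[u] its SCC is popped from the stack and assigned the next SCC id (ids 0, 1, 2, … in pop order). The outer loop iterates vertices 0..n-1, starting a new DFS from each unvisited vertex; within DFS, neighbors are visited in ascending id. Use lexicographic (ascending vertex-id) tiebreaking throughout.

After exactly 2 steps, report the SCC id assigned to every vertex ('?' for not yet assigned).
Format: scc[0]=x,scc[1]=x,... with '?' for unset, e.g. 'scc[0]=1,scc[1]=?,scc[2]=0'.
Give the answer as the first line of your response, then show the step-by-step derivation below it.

scc[0]=?,scc[1]=?,scc[2]=?,scc[3]=?,scc[4]=?,scc[5]=?,scc[6]=?

step 1: low=(low[0]=0,low[1]=?,low[2]=?,low[3]=2,low[4]=3,low[5]=0,low[6]=1); scc=(scc[0]=?,scc[1]=?,scc[2]=?,scc[3]=?,scc[4]=?,scc[5]=?,scc[6]=?)
step 2: low=(low[0]=0,low[1]=?,low[2]=?,low[3]=2,low[4]=0,low[5]=0,low[6]=1); scc=(scc[0]=?,scc[1]=?,scc[2]=?,scc[3]=?,scc[4]=?,scc[5]=?,scc[6]=?)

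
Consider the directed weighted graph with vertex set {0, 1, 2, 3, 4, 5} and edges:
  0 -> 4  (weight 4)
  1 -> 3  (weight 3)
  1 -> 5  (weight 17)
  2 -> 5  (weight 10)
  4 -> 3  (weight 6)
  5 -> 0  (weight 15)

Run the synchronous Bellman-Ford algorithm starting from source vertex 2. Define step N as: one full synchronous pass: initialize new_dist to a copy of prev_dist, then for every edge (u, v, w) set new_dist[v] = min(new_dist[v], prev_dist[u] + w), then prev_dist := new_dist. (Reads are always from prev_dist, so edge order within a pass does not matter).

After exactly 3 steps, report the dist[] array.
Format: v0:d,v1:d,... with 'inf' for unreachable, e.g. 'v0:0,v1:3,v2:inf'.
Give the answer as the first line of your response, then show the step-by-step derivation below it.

v0:25,v1:inf,v2:0,v3:inf,v4:29,v5:10

step 1: dist = v0:inf,v1:inf,v2:0,v3:inf,v4:inf,v5:10
step 2: dist = v0:25,v1:inf,v2:0,v3:inf,v4:inf,v5:10
step 3: dist = v0:25,v1:inf,v2:0,v3:inf,v4:29,v5:10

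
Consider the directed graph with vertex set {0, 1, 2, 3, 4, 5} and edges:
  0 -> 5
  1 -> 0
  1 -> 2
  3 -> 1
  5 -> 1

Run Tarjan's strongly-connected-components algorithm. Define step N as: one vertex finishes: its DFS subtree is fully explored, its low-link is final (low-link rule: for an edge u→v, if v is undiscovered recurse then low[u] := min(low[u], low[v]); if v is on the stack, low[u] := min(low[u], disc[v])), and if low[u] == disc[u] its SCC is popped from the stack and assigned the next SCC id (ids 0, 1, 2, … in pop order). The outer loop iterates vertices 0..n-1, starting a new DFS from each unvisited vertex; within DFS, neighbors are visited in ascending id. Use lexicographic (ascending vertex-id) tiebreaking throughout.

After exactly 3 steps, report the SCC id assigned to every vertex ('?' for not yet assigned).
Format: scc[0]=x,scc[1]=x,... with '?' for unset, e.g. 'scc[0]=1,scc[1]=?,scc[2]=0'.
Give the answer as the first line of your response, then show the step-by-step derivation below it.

scc[0]=?,scc[1]=?,scc[2]=0,scc[3]=?,scc[4]=?,scc[5]=?

step 1: low=(low[0]=0,low[1]=0,low[2]=3,low[3]=?,low[4]=?,low[5]=1); scc=(scc[0]=?,scc[1]=?,scc[2]=0,scc[3]=?,scc[4]=?,scc[5]=?)
step 2: low=(low[0]=0,low[1]=0,low[2]=3,low[3]=?,low[4]=?,low[5]=1); scc=(scc[0]=?,scc[1]=?,scc[2]=0,scc[3]=?,scc[4]=?,scc[5]=?)
step 3: low=(low[0]=0,low[1]=0,low[2]=3,low[3]=?,low[4]=?,low[5]=0); scc=(scc[0]=?,scc[1]=?,scc[2]=0,scc[3]=?,scc[4]=?,scc[5]=?)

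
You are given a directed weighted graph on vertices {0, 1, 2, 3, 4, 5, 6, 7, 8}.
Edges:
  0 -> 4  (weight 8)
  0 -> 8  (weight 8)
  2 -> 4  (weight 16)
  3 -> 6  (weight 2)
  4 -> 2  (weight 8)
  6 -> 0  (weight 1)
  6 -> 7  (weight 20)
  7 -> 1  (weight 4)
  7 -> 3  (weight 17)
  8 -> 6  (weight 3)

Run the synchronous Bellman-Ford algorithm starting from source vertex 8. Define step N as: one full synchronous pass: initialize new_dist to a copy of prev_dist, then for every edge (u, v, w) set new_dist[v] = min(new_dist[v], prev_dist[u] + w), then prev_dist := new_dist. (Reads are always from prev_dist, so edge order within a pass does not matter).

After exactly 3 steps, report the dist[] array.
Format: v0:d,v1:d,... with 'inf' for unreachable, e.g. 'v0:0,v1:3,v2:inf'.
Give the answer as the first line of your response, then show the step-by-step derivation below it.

v0:4,v1:27,v2:inf,v3:40,v4:12,v5:inf,v6:3,v7:23,v8:0

step 1: dist = v0:inf,v1:inf,v2:inf,v3:inf,v4:inf,v5:inf,v6:3,v7:inf,v8:0
step 2: dist = v0:4,v1:inf,v2:inf,v3:inf,v4:inf,v5:inf,v6:3,v7:23,v8:0
step 3: dist = v0:4,v1:27,v2:inf,v3:40,v4:12,v5:inf,v6:3,v7:23,v8:0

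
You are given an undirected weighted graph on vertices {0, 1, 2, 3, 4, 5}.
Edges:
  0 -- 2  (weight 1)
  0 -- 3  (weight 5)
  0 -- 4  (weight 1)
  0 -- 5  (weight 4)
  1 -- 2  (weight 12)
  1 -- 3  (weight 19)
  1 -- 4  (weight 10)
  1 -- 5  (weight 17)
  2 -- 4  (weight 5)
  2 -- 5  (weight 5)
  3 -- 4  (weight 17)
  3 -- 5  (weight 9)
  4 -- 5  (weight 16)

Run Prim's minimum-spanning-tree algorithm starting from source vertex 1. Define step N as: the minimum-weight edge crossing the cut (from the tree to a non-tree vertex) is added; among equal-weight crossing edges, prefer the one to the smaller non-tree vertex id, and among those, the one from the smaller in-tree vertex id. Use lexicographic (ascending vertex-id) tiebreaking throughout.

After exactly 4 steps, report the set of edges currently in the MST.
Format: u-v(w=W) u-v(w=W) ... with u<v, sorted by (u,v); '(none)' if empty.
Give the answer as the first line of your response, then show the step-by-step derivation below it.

0-2(w=1) 0-4(w=1) 0-5(w=4) 1-4(w=10)

step 1: add edge 1-4 (w=10); MST = {1-4(w=10)}
step 2: add edge 0-4 (w=1); MST = {0-4(w=1) 1-4(w=10)}
step 3: add edge 0-2 (w=1); MST = {0-2(w=1) 0-4(w=1) 1-4(w=10)}
step 4: add edge 0-5 (w=4); MST = {0-2(w=1) 0-4(w=1) 0-5(w=4) 1-4(w=10)}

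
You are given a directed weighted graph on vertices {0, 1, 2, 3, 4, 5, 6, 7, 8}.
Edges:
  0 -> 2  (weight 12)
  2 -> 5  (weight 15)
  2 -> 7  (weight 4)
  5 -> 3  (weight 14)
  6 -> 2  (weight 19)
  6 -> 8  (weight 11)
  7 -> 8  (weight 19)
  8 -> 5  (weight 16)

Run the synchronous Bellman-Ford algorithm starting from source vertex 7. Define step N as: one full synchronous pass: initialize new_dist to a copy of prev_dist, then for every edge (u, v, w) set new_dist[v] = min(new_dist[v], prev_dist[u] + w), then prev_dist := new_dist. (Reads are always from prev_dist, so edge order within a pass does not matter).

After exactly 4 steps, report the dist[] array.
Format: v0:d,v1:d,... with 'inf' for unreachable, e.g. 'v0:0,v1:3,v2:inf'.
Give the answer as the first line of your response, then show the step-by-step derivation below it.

v0:inf,v1:inf,v2:inf,v3:49,v4:inf,v5:35,v6:inf,v7:0,v8:19

step 1: dist = v0:inf,v1:inf,v2:inf,v3:inf,v4:inf,v5:inf,v6:inf,v7:0,v8:19
step 2: dist = v0:inf,v1:inf,v2:inf,v3:inf,v4:inf,v5:35,v6:inf,v7:0,v8:19
step 3: dist = v0:inf,v1:inf,v2:inf,v3:49,v4:inf,v5:35,v6:inf,v7:0,v8:19
step 4: dist = v0:inf,v1:inf,v2:inf,v3:49,v4:inf,v5:35,v6:inf,v7:0,v8:19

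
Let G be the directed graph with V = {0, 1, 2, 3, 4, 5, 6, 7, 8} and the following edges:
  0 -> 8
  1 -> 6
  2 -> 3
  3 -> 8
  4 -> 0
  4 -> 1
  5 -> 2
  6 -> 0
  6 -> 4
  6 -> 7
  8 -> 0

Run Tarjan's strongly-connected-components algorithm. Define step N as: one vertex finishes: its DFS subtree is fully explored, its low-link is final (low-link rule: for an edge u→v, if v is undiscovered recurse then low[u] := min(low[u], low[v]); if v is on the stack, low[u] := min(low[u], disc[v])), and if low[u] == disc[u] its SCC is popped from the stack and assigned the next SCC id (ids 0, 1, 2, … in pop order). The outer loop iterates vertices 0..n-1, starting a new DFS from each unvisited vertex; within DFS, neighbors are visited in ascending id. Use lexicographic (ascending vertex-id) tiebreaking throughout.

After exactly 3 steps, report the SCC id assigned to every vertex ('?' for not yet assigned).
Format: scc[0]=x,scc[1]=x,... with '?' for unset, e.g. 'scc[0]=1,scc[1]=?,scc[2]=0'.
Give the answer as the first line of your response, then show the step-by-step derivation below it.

scc[0]=0,scc[1]=?,scc[2]=?,scc[3]=?,scc[4]=?,scc[5]=?,scc[6]=?,scc[7]=?,scc[8]=0

step 1: low=(low[0]=0,low[1]=?,low[2]=?,low[3]=?,low[4]=?,low[5]=?,low[6]=?,low[7]=?,low[8]=0); scc=(scc[0]=?,scc[1]=?,scc[2]=?,scc[3]=?,scc[4]=?,scc[5]=?,scc[6]=?,scc[7]=?,scc[8]=?)
step 2: low=(low[0]=0,low[1]=?,low[2]=?,low[3]=?,low[4]=?,low[5]=?,low[6]=?,low[7]=?,low[8]=0); scc=(scc[0]=0,scc[1]=?,scc[2]=?,scc[3]=?,scc[4]=?,scc[5]=?,scc[6]=?,scc[7]=?,scc[8]=0)
step 3: low=(low[0]=0,low[1]=2,low[2]=?,low[3]=?,low[4]=2,low[5]=?,low[6]=3,low[7]=?,low[8]=0); scc=(scc[0]=0,scc[1]=?,scc[2]=?,scc[3]=?,scc[4]=?,scc[5]=?,scc[6]=?,scc[7]=?,scc[8]=0)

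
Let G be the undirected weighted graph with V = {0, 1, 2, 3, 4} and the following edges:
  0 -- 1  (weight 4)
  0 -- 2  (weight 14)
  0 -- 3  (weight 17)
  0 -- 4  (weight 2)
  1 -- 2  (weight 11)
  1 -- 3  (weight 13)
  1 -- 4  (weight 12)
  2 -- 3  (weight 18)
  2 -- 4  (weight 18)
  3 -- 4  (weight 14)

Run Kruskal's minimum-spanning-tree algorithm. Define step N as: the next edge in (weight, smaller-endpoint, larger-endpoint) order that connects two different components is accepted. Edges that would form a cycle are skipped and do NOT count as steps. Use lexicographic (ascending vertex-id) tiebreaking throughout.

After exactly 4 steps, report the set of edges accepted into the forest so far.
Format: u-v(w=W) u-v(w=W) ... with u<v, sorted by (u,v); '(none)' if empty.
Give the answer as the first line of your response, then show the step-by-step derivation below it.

0-1(w=4) 0-4(w=2) 1-2(w=11) 1-3(w=13)

step 1: add edge 0-4 (w=2); MST = {0-4(w=2)}
step 2: add edge 0-1 (w=4); MST = {0-1(w=4) 0-4(w=2)}
step 3: add edge 1-2 (w=11); MST = {0-1(w=4) 0-4(w=2) 1-2(w=11)}
step 4: add edge 1-3 (w=13); MST = {0-1(w=4) 0-4(w=2) 1-2(w=11) 1-3(w=13)}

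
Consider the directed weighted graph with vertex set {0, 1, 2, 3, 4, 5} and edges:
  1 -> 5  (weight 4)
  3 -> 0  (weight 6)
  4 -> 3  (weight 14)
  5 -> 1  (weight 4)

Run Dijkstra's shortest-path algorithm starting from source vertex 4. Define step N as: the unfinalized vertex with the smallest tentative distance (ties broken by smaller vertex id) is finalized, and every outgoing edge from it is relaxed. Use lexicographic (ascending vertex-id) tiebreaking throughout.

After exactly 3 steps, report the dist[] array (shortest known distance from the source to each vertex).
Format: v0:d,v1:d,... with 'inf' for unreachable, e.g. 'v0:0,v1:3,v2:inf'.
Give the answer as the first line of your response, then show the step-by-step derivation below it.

v0:20,v1:inf,v2:inf,v3:14,v4:0,v5:inf

step 1: dist = v0:inf,v1:inf,v2:inf,v3:14,v4:0,v5:inf
step 2: dist = v0:20,v1:inf,v2:inf,v3:14,v4:0,v5:inf
step 3: dist = v0:20,v1:inf,v2:inf,v3:14,v4:0,v5:inf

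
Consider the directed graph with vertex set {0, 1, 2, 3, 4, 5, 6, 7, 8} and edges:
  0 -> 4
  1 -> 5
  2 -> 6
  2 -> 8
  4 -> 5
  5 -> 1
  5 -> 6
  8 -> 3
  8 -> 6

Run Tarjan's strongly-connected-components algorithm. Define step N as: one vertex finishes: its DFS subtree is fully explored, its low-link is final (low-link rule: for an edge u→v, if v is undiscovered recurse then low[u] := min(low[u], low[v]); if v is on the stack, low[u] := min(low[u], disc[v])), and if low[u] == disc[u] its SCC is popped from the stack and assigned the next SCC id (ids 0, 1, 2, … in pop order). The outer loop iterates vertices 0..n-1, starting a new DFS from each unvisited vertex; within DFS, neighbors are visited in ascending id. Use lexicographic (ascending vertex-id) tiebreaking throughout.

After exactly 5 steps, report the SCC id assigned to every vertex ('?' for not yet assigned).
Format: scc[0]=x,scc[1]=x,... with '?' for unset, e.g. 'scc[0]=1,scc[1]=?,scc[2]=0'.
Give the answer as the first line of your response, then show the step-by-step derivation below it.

scc[0]=3,scc[1]=1,scc[2]=?,scc[3]=?,scc[4]=2,scc[5]=1,scc[6]=0,scc[7]=?,scc[8]=?

step 1: low=(low[0]=0,low[1]=2,low[2]=?,low[3]=?,low[4]=1,low[5]=2,low[6]=?,low[7]=?,low[8]=?); scc=(scc[0]=?,scc[1]=?,scc[2]=?,scc[3]=?,scc[4]=?,scc[5]=?,scc[6]=?,scc[7]=?,scc[8]=?)
step 2: low=(low[0]=0,low[1]=2,low[2]=?,low[3]=?,low[4]=1,low[5]=2,low[6]=4,low[7]=?,low[8]=?); scc=(scc[0]=?,scc[1]=?,scc[2]=?,scc[3]=?,scc[4]=?,scc[5]=?,scc[6]=0,scc[7]=?,scc[8]=?)
step 3: low=(low[0]=0,low[1]=2,low[2]=?,low[3]=?,low[4]=1,low[5]=2,low[6]=4,low[7]=?,low[8]=?); scc=(scc[0]=?,scc[1]=1,scc[2]=?,scc[3]=?,scc[4]=?,scc[5]=1,scc[6]=0,scc[7]=?,scc[8]=?)
step 4: low=(low[0]=0,low[1]=2,low[2]=?,low[3]=?,low[4]=1,low[5]=2,low[6]=4,low[7]=?,low[8]=?); scc=(scc[0]=?,scc[1]=1,scc[2]=?,scc[3]=?,scc[4]=2,scc[5]=1,scc[6]=0,scc[7]=?,scc[8]=?)
step 5: low=(low[0]=0,low[1]=2,low[2]=?,low[3]=?,low[4]=1,low[5]=2,low[6]=4,low[7]=?,low[8]=?); scc=(scc[0]=3,scc[1]=1,scc[2]=?,scc[3]=?,scc[4]=2,scc[5]=1,scc[6]=0,scc[7]=?,scc[8]=?)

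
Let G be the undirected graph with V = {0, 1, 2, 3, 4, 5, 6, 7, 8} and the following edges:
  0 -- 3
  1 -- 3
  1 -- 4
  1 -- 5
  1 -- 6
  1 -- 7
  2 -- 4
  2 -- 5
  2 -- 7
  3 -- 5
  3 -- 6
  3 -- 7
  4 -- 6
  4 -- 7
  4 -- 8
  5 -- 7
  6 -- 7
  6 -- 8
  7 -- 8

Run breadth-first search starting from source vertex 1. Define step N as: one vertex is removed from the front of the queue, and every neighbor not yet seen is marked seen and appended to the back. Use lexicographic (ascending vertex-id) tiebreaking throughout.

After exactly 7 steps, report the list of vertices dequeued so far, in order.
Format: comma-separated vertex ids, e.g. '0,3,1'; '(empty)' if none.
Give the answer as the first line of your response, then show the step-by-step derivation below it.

1,3,4,5,6,7,0

step 1: dequeue 1; queue=[3,4,5,6,7]; order=1
step 2: dequeue 3; queue=[4,5,6,7,0]; order=1,3
step 3: dequeue 4; queue=[5,6,7,0,2,8]; order=1,3,4
step 4: dequeue 5; queue=[6,7,0,2,8]; order=1,3,4,5
step 5: dequeue 6; queue=[7,0,2,8]; order=1,3,4,5,6
step 6: dequeue 7; queue=[0,2,8]; order=1,3,4,5,6,7
step 7: dequeue 0; queue=[2,8]; order=1,3,4,5,6,7,0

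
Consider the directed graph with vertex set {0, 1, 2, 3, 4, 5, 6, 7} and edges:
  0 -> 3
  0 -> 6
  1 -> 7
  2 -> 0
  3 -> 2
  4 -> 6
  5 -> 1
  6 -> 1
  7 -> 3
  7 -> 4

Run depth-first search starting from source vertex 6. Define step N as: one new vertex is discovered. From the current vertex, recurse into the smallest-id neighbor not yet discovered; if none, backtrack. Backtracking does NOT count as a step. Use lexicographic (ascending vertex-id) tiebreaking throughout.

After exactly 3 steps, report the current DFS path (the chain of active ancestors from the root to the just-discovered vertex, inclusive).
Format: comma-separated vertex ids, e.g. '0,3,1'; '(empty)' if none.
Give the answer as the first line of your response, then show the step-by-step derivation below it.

6,1,7

step 1: discover 6; path=6; order=6
step 2: discover 1; path=6>1; order=6,1
step 3: discover 7; path=6>1>7; order=6,1,7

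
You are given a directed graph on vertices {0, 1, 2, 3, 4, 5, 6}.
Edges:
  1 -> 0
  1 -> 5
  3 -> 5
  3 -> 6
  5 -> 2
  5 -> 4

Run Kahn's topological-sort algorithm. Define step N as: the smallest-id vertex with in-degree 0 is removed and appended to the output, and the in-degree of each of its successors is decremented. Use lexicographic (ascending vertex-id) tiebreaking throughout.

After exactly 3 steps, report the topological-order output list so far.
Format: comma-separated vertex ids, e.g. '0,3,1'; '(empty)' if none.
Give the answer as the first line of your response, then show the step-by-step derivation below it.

1,0,3

step 1: output 1; order=[1]; indeg=(0,0,1,0,1,1,1)
step 2: output 0; order=[1,0]; indeg=(0,0,1,0,1,1,1)
step 3: output 3; order=[1,0,3]; indeg=(0,0,1,0,1,0,0)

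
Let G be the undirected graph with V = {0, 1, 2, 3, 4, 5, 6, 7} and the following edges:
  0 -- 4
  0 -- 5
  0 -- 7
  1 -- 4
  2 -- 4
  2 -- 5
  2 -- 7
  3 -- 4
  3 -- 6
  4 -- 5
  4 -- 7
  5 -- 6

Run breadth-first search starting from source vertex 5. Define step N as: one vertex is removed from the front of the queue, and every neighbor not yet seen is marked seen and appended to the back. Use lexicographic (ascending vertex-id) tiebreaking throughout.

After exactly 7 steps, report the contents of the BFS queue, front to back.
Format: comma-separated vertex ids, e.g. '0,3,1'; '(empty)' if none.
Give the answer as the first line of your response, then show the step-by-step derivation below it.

3

step 1: dequeue 5; queue=[0,2,4,6]; order=5
step 2: dequeue 0; queue=[2,4,6,7]; order=5,0
step 3: dequeue 2; queue=[4,6,7]; order=5,0,2
step 4: dequeue 4; queue=[6,7,1,3]; order=5,0,2,4
step 5: dequeue 6; queue=[7,1,3]; order=5,0,2,4,6
step 6: dequeue 7; queue=[1,3]; order=5,0,2,4,6,7
step 7: dequeue 1; queue=[3]; order=5,0,2,4,6,7,1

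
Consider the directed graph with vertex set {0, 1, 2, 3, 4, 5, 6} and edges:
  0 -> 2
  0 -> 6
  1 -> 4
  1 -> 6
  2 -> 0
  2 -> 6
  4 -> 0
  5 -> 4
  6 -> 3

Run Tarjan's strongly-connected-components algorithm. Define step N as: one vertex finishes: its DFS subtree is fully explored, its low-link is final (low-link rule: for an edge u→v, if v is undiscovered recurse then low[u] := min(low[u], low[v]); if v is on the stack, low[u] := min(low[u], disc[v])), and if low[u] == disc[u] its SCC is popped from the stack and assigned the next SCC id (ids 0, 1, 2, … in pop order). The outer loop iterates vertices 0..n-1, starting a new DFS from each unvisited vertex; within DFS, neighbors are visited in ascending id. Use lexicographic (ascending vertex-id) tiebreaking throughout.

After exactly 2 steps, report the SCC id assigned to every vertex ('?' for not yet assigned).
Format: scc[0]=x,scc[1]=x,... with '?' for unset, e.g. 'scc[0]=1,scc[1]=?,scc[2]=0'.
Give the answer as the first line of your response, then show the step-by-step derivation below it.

scc[0]=?,scc[1]=?,scc[2]=?,scc[3]=0,scc[4]=?,scc[5]=?,scc[6]=1

step 1: low=(low[0]=0,low[1]=?,low[2]=0,low[3]=3,low[4]=?,low[5]=?,low[6]=2); scc=(scc[0]=?,scc[1]=?,scc[2]=?,scc[3]=0,scc[4]=?,scc[5]=?,scc[6]=?)
step 2: low=(low[0]=0,low[1]=?,low[2]=0,low[3]=3,low[4]=?,low[5]=?,low[6]=2); scc=(scc[0]=?,scc[1]=?,scc[2]=?,scc[3]=0,scc[4]=?,scc[5]=?,scc[6]=1)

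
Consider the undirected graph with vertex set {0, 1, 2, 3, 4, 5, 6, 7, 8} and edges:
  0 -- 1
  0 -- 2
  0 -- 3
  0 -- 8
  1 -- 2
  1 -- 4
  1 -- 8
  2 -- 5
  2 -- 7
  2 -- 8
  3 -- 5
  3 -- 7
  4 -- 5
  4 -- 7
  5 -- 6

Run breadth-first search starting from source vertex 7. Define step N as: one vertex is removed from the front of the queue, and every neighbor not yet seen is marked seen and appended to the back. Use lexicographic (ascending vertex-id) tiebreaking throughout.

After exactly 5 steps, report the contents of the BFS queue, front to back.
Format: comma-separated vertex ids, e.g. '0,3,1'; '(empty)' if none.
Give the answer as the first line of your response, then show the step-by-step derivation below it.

1,5,8

step 1: dequeue 7; queue=[2,3,4]; order=7
step 2: dequeue 2; queue=[3,4,0,1,5,8]; order=7,2
step 3: dequeue 3; queue=[4,0,1,5,8]; order=7,2,3
step 4: dequeue 4; queue=[0,1,5,8]; order=7,2,3,4
step 5: dequeue 0; queue=[1,5,8]; order=7,2,3,4,0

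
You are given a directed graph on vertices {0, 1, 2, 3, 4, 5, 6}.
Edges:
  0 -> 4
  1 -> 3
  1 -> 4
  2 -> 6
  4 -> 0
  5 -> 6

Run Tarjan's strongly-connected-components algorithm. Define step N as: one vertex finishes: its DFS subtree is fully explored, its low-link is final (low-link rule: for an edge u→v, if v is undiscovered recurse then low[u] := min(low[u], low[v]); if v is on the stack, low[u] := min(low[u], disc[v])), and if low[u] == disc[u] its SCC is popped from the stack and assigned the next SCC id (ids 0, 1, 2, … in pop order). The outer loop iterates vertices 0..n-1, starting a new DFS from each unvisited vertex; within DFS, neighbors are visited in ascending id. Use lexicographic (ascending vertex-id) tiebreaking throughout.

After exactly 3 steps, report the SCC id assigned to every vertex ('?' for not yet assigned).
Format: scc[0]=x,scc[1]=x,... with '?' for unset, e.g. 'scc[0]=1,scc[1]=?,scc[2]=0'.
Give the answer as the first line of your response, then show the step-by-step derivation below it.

scc[0]=0,scc[1]=?,scc[2]=?,scc[3]=1,scc[4]=0,scc[5]=?,scc[6]=?

step 1: low=(low[0]=0,low[1]=?,low[2]=?,low[3]=?,low[4]=0,low[5]=?,low[6]=?); scc=(scc[0]=?,scc[1]=?,scc[2]=?,scc[3]=?,scc[4]=?,scc[5]=?,scc[6]=?)
step 2: low=(low[0]=0,low[1]=?,low[2]=?,low[3]=?,low[4]=0,low[5]=?,low[6]=?); scc=(scc[0]=0,scc[1]=?,scc[2]=?,scc[3]=?,scc[4]=0,scc[5]=?,scc[6]=?)
step 3: low=(low[0]=0,low[1]=2,low[2]=?,low[3]=3,low[4]=0,low[5]=?,low[6]=?); scc=(scc[0]=0,scc[1]=?,scc[2]=?,scc[3]=1,scc[4]=0,scc[5]=?,scc[6]=?)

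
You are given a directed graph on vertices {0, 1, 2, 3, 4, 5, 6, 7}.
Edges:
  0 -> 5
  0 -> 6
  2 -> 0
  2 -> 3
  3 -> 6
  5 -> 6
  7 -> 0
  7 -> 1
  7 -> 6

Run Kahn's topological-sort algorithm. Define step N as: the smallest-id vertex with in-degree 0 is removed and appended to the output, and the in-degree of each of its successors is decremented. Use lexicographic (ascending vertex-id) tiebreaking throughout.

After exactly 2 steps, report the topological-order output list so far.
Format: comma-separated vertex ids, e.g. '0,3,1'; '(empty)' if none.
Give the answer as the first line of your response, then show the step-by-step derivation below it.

2,3

step 1: output 2; order=[2]; indeg=(1,1,0,0,0,1,4,0)
step 2: output 3; order=[2,3]; indeg=(1,1,0,0,0,1,3,0)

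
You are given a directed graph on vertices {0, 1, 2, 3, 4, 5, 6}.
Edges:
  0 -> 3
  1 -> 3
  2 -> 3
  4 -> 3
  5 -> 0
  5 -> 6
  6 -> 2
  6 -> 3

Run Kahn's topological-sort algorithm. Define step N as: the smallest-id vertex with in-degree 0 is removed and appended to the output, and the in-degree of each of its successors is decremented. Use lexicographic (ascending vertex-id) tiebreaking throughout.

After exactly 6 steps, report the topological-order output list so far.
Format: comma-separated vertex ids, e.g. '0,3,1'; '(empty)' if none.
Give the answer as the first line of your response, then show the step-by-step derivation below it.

1,4,5,0,6,2

step 1: output 1; order=[1]; indeg=(1,0,1,4,0,0,1)
step 2: output 4; order=[1,4]; indeg=(1,0,1,3,0,0,1)
step 3: output 5; order=[1,4,5]; indeg=(0,0,1,3,0,0,0)
step 4: output 0; order=[1,4,5,0]; indeg=(0,0,1,2,0,0,0)
step 5: output 6; order=[1,4,5,0,6]; indeg=(0,0,0,1,0,0,0)
step 6: output 2; order=[1,4,5,0,6,2]; indeg=(0,0,0,0,0,0,0)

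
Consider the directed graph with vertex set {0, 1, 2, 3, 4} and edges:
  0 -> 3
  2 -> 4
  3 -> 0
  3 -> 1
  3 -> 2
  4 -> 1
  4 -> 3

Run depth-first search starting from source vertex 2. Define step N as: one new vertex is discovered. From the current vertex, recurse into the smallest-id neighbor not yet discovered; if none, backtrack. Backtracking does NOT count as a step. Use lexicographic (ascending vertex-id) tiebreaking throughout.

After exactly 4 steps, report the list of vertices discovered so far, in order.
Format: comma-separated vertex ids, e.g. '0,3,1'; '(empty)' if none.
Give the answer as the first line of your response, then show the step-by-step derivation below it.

2,4,1,3

step 1: discover 2; path=2; order=2
step 2: discover 4; path=2>4; order=2,4
step 3: discover 1; path=2>4>1; order=2,4,1
step 4: discover 3; path=2>4>3; order=2,4,1,3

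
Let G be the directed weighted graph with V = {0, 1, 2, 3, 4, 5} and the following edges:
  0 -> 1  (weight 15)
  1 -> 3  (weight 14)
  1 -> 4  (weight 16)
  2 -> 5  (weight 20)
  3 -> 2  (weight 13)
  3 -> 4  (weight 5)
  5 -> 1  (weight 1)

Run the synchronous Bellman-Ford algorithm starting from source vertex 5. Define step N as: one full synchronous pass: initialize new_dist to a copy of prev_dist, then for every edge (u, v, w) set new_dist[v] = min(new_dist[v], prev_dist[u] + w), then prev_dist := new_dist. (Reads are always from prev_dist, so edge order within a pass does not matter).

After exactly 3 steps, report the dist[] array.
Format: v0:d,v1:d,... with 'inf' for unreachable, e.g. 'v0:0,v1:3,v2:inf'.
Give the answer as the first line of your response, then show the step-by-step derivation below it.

v0:inf,v1:1,v2:28,v3:15,v4:17,v5:0

step 1: dist = v0:inf,v1:1,v2:inf,v3:inf,v4:inf,v5:0
step 2: dist = v0:inf,v1:1,v2:inf,v3:15,v4:17,v5:0
step 3: dist = v0:inf,v1:1,v2:28,v3:15,v4:17,v5:0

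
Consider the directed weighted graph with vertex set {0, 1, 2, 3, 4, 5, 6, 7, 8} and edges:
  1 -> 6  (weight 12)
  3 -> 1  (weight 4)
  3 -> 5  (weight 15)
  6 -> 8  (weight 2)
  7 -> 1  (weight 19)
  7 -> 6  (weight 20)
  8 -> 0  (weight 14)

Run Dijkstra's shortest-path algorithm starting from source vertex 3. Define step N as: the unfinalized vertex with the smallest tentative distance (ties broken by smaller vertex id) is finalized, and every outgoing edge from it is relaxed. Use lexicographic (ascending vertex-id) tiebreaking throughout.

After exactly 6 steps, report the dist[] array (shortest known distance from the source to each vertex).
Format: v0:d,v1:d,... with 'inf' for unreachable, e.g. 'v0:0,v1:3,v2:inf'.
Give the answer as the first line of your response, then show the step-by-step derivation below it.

v0:32,v1:4,v2:inf,v3:0,v4:inf,v5:15,v6:16,v7:inf,v8:18

step 1: dist = v0:inf,v1:4,v2:inf,v3:0,v4:inf,v5:15,v6:inf,v7:inf,v8:inf
step 2: dist = v0:inf,v1:4,v2:inf,v3:0,v4:inf,v5:15,v6:16,v7:inf,v8:inf
step 3: dist = v0:inf,v1:4,v2:inf,v3:0,v4:inf,v5:15,v6:16,v7:inf,v8:inf
step 4: dist = v0:inf,v1:4,v2:inf,v3:0,v4:inf,v5:15,v6:16,v7:inf,v8:18
step 5: dist = v0:32,v1:4,v2:inf,v3:0,v4:inf,v5:15,v6:16,v7:inf,v8:18
step 6: dist = v0:32,v1:4,v2:inf,v3:0,v4:inf,v5:15,v6:16,v7:inf,v8:18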